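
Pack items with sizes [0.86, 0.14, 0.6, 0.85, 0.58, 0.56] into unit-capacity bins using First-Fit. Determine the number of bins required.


Place items sequentially using First-Fit:
  Item 0.86 -> new Bin 1
  Item 0.14 -> Bin 1 (now 1.0)
  Item 0.6 -> new Bin 2
  Item 0.85 -> new Bin 3
  Item 0.58 -> new Bin 4
  Item 0.56 -> new Bin 5
Total bins used = 5

5


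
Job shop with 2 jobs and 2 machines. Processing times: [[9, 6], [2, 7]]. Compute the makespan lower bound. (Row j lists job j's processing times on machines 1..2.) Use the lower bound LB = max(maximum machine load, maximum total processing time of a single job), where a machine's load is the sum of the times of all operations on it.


Machine loads:
  Machine 1: 9 + 2 = 11
  Machine 2: 6 + 7 = 13
Max machine load = 13
Job totals:
  Job 1: 15
  Job 2: 9
Max job total = 15
Lower bound = max(13, 15) = 15

15


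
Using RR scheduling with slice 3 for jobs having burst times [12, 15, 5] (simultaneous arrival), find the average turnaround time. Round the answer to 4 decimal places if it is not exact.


Time quantum = 3
Execution trace:
  J1 runs 3 units, time = 3
  J2 runs 3 units, time = 6
  J3 runs 3 units, time = 9
  J1 runs 3 units, time = 12
  J2 runs 3 units, time = 15
  J3 runs 2 units, time = 17
  J1 runs 3 units, time = 20
  J2 runs 3 units, time = 23
  J1 runs 3 units, time = 26
  J2 runs 3 units, time = 29
  J2 runs 3 units, time = 32
Finish times: [26, 32, 17]
Average turnaround = 75/3 = 25.0

25.0


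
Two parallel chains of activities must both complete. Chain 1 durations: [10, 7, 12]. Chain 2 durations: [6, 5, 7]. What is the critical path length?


Path A total = 10 + 7 + 12 = 29
Path B total = 6 + 5 + 7 = 18
Critical path = longest path = max(29, 18) = 29

29


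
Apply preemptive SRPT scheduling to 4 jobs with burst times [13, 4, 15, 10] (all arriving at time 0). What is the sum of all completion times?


Since all jobs arrive at t=0, SRPT equals SPT ordering.
SPT order: [4, 10, 13, 15]
Completion times:
  Job 1: p=4, C=4
  Job 2: p=10, C=14
  Job 3: p=13, C=27
  Job 4: p=15, C=42
Total completion time = 4 + 14 + 27 + 42 = 87

87


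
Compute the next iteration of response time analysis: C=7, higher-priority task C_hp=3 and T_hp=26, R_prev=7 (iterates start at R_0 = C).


R_next = C + ceil(R_prev / T_hp) * C_hp
ceil(7 / 26) = ceil(0.2692) = 1
Interference = 1 * 3 = 3
R_next = 7 + 3 = 10

10


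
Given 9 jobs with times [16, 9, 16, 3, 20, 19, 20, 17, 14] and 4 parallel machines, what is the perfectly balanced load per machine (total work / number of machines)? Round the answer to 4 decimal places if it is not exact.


Total processing time = 16 + 9 + 16 + 3 + 20 + 19 + 20 + 17 + 14 = 134
Number of machines = 4
Ideal balanced load = 134 / 4 = 33.5

33.5


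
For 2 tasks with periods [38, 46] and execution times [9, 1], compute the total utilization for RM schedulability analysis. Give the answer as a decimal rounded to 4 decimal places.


Compute individual utilizations (exact fractions):
  Task 1: C/T = 9/38 (approx. 0.2368)
  Task 2: C/T = 1/46 (approx. 0.0217)
Total utilization U = 9/38 + 1/46 = 113/437
Rounded to 4 decimal places: U = 0.2586
RM (Liu & Layland) bound for 2 tasks = 0.828427; compare with U = 113/437 (approx. 0.258581)
U <= bound, so schedulable by RM sufficient condition.

0.2586


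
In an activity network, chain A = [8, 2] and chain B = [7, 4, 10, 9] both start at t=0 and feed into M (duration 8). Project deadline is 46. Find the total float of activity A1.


Forward pass: ES(A1) = sum of predecessors on chain A = 0
EF = ES + duration = 0 + 8 = 8
Backward pass: LF(M) = deadline = 46; LS(M) = 46 - 8 = 38
LF(A1) = LS(M) - sum(successors on chain A) = 38 - 2 = 36
LS = LF - duration = 36 - 8 = 28
Total float = LS - ES = 28 - 0 = 28

28


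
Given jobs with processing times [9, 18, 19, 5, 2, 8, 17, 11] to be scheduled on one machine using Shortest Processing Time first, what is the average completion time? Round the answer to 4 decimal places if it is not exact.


Sort jobs by processing time (SPT order): [2, 5, 8, 9, 11, 17, 18, 19]
Compute completion times sequentially:
  Job 1: processing = 2, completes at 2
  Job 2: processing = 5, completes at 7
  Job 3: processing = 8, completes at 15
  Job 4: processing = 9, completes at 24
  Job 5: processing = 11, completes at 35
  Job 6: processing = 17, completes at 52
  Job 7: processing = 18, completes at 70
  Job 8: processing = 19, completes at 89
Sum of completion times = 294
Average completion time = 294/8 = 36.75

36.75


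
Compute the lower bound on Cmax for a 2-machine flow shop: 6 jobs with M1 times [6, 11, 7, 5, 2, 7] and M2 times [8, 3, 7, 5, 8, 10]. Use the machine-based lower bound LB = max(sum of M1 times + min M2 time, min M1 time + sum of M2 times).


LB1 = sum(M1 times) + min(M2 times) = 38 + 3 = 41
LB2 = min(M1 times) + sum(M2 times) = 2 + 41 = 43
Lower bound = max(LB1, LB2) = max(41, 43) = 43

43


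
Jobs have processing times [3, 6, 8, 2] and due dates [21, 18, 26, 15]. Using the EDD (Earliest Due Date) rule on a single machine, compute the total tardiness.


Sort by due date (EDD order): [(2, 15), (6, 18), (3, 21), (8, 26)]
Compute completion times and tardiness:
  Job 1: p=2, d=15, C=2, tardiness=max(0,2-15)=0
  Job 2: p=6, d=18, C=8, tardiness=max(0,8-18)=0
  Job 3: p=3, d=21, C=11, tardiness=max(0,11-21)=0
  Job 4: p=8, d=26, C=19, tardiness=max(0,19-26)=0
Total tardiness = 0

0


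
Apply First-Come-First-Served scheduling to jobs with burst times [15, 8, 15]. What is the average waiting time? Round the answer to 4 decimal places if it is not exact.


FCFS order (as given): [15, 8, 15]
Waiting times:
  Job 1: wait = 0
  Job 2: wait = 15
  Job 3: wait = 23
Sum of waiting times = 38
Average waiting time = 38/3 = 12.6667

12.6667


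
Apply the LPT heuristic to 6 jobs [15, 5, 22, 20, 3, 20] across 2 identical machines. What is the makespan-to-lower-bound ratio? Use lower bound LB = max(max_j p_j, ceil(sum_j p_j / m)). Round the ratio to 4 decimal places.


LPT order: [22, 20, 20, 15, 5, 3]
Machine loads after assignment: [42, 43]
LPT makespan = 43
Lower bound = max(max_job, ceil(total/2)) = max(22, 43) = 43
Ratio = 43 / 43 = 1.0

1.0


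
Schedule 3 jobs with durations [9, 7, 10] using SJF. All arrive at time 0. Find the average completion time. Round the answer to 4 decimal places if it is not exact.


SJF order (ascending): [7, 9, 10]
Completion times:
  Job 1: burst=7, C=7
  Job 2: burst=9, C=16
  Job 3: burst=10, C=26
Average completion = 49/3 = 16.3333

16.3333


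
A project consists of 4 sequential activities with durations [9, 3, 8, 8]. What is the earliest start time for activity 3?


Activity 3 starts after activities 1 through 2 complete.
Predecessor durations: [9, 3]
ES = 9 + 3 = 12

12


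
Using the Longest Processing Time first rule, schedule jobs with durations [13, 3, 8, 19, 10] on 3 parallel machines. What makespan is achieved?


Sort jobs in decreasing order (LPT): [19, 13, 10, 8, 3]
Assign each job to the least loaded machine:
  Machine 1: jobs [19], load = 19
  Machine 2: jobs [13, 3], load = 16
  Machine 3: jobs [10, 8], load = 18
Makespan = max load = 19

19


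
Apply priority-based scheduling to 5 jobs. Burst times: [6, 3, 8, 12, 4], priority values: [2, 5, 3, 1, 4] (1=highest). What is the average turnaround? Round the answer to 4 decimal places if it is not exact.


Sort by priority (ascending = highest first):
Order: [(1, 12), (2, 6), (3, 8), (4, 4), (5, 3)]
Completion times:
  Priority 1, burst=12, C=12
  Priority 2, burst=6, C=18
  Priority 3, burst=8, C=26
  Priority 4, burst=4, C=30
  Priority 5, burst=3, C=33
Average turnaround = 119/5 = 23.8

23.8


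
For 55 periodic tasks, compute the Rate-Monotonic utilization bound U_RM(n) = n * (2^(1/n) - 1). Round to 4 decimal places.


Compute 2^(1/55) = 1.0126824244
Subtract 1: 1.0126824244 - 1 = 0.0126824244
Multiply by n: 55 * 0.0126824244 = 0.6975333420
Round to 4 dp: 0.6975

0.6975


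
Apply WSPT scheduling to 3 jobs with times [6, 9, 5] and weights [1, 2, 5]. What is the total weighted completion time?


Compute p/w ratios and sort ascending (WSPT): [(5, 5), (9, 2), (6, 1)]
Compute weighted completion times:
  Job (p=5,w=5): C=5, w*C=5*5=25
  Job (p=9,w=2): C=14, w*C=2*14=28
  Job (p=6,w=1): C=20, w*C=1*20=20
Total weighted completion time = 73

73


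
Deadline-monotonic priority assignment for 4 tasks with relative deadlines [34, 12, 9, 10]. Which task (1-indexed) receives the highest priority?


Sort tasks by relative deadline (ascending):
  Task 3: deadline = 9
  Task 4: deadline = 10
  Task 2: deadline = 12
  Task 1: deadline = 34
Priority order (highest first): [3, 4, 2, 1]
Highest priority task = 3

3


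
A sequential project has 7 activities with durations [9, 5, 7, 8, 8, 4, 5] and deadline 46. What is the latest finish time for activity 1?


LF(activity 1) = deadline - sum of successor durations
Successors: activities 2 through 7 with durations [5, 7, 8, 8, 4, 5]
Sum of successor durations = 37
LF = 46 - 37 = 9

9


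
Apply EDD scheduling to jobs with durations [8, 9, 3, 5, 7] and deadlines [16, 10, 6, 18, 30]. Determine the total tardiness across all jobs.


Sort by due date (EDD order): [(3, 6), (9, 10), (8, 16), (5, 18), (7, 30)]
Compute completion times and tardiness:
  Job 1: p=3, d=6, C=3, tardiness=max(0,3-6)=0
  Job 2: p=9, d=10, C=12, tardiness=max(0,12-10)=2
  Job 3: p=8, d=16, C=20, tardiness=max(0,20-16)=4
  Job 4: p=5, d=18, C=25, tardiness=max(0,25-18)=7
  Job 5: p=7, d=30, C=32, tardiness=max(0,32-30)=2
Total tardiness = 15

15


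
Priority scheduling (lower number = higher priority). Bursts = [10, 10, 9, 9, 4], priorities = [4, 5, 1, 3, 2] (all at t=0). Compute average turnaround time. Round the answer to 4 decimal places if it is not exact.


Sort by priority (ascending = highest first):
Order: [(1, 9), (2, 4), (3, 9), (4, 10), (5, 10)]
Completion times:
  Priority 1, burst=9, C=9
  Priority 2, burst=4, C=13
  Priority 3, burst=9, C=22
  Priority 4, burst=10, C=32
  Priority 5, burst=10, C=42
Average turnaround = 118/5 = 23.6

23.6


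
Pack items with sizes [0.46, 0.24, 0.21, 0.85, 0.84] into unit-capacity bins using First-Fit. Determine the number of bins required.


Place items sequentially using First-Fit:
  Item 0.46 -> new Bin 1
  Item 0.24 -> Bin 1 (now 0.7)
  Item 0.21 -> Bin 1 (now 0.91)
  Item 0.85 -> new Bin 2
  Item 0.84 -> new Bin 3
Total bins used = 3

3


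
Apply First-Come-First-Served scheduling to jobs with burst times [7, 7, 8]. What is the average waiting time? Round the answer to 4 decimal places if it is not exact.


FCFS order (as given): [7, 7, 8]
Waiting times:
  Job 1: wait = 0
  Job 2: wait = 7
  Job 3: wait = 14
Sum of waiting times = 21
Average waiting time = 21/3 = 7.0

7.0


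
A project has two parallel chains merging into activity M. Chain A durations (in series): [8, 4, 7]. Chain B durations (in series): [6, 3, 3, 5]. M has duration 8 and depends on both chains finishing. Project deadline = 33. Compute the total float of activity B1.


Forward pass: ES(B1) = sum of predecessors on chain B = 0
EF = ES + duration = 0 + 6 = 6
Backward pass: LF(M) = deadline = 33; LS(M) = 33 - 8 = 25
LF(B1) = LS(M) - sum(successors on chain B) = 25 - 11 = 14
LS = LF - duration = 14 - 6 = 8
Total float = LS - ES = 8 - 0 = 8

8


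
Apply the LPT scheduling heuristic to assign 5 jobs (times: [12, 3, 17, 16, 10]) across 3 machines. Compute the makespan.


Sort jobs in decreasing order (LPT): [17, 16, 12, 10, 3]
Assign each job to the least loaded machine:
  Machine 1: jobs [17], load = 17
  Machine 2: jobs [16, 3], load = 19
  Machine 3: jobs [12, 10], load = 22
Makespan = max load = 22

22


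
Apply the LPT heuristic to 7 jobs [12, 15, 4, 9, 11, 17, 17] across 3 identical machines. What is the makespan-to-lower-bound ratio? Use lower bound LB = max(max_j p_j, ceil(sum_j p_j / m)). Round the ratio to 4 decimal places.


LPT order: [17, 17, 15, 12, 11, 9, 4]
Machine loads after assignment: [28, 30, 27]
LPT makespan = 30
Lower bound = max(max_job, ceil(total/3)) = max(17, 29) = 29
Ratio = 30 / 29 = 1.0345

1.0345


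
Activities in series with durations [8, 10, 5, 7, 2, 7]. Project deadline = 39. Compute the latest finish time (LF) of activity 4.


LF(activity 4) = deadline - sum of successor durations
Successors: activities 5 through 6 with durations [2, 7]
Sum of successor durations = 9
LF = 39 - 9 = 30

30


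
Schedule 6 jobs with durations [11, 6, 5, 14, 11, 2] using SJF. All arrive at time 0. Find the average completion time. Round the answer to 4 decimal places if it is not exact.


SJF order (ascending): [2, 5, 6, 11, 11, 14]
Completion times:
  Job 1: burst=2, C=2
  Job 2: burst=5, C=7
  Job 3: burst=6, C=13
  Job 4: burst=11, C=24
  Job 5: burst=11, C=35
  Job 6: burst=14, C=49
Average completion = 130/6 = 21.6667

21.6667


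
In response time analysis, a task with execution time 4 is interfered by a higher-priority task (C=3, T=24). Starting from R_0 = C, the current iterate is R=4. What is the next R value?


R_next = C + ceil(R_prev / T_hp) * C_hp
ceil(4 / 24) = ceil(0.1667) = 1
Interference = 1 * 3 = 3
R_next = 4 + 3 = 7

7


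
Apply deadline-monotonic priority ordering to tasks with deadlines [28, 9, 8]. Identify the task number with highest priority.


Sort tasks by relative deadline (ascending):
  Task 3: deadline = 8
  Task 2: deadline = 9
  Task 1: deadline = 28
Priority order (highest first): [3, 2, 1]
Highest priority task = 3

3


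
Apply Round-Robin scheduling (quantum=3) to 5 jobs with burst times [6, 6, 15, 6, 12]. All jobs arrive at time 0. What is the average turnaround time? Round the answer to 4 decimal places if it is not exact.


Time quantum = 3
Execution trace:
  J1 runs 3 units, time = 3
  J2 runs 3 units, time = 6
  J3 runs 3 units, time = 9
  J4 runs 3 units, time = 12
  J5 runs 3 units, time = 15
  J1 runs 3 units, time = 18
  J2 runs 3 units, time = 21
  J3 runs 3 units, time = 24
  J4 runs 3 units, time = 27
  J5 runs 3 units, time = 30
  J3 runs 3 units, time = 33
  J5 runs 3 units, time = 36
  J3 runs 3 units, time = 39
  J5 runs 3 units, time = 42
  J3 runs 3 units, time = 45
Finish times: [18, 21, 45, 27, 42]
Average turnaround = 153/5 = 30.6

30.6


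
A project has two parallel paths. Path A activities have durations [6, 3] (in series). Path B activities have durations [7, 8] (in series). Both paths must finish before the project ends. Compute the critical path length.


Path A total = 6 + 3 = 9
Path B total = 7 + 8 = 15
Critical path = longest path = max(9, 15) = 15

15


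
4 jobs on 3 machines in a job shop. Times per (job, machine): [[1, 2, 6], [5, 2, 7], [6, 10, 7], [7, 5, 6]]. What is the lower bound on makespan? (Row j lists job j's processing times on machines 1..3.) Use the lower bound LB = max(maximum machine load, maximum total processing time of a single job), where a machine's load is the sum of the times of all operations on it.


Machine loads:
  Machine 1: 1 + 5 + 6 + 7 = 19
  Machine 2: 2 + 2 + 10 + 5 = 19
  Machine 3: 6 + 7 + 7 + 6 = 26
Max machine load = 26
Job totals:
  Job 1: 9
  Job 2: 14
  Job 3: 23
  Job 4: 18
Max job total = 23
Lower bound = max(26, 23) = 26

26


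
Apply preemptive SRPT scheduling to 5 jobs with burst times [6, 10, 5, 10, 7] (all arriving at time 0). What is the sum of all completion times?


Since all jobs arrive at t=0, SRPT equals SPT ordering.
SPT order: [5, 6, 7, 10, 10]
Completion times:
  Job 1: p=5, C=5
  Job 2: p=6, C=11
  Job 3: p=7, C=18
  Job 4: p=10, C=28
  Job 5: p=10, C=38
Total completion time = 5 + 11 + 18 + 28 + 38 = 100

100


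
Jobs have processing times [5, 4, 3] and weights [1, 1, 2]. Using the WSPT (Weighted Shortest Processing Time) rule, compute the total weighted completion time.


Compute p/w ratios and sort ascending (WSPT): [(3, 2), (4, 1), (5, 1)]
Compute weighted completion times:
  Job (p=3,w=2): C=3, w*C=2*3=6
  Job (p=4,w=1): C=7, w*C=1*7=7
  Job (p=5,w=1): C=12, w*C=1*12=12
Total weighted completion time = 25

25


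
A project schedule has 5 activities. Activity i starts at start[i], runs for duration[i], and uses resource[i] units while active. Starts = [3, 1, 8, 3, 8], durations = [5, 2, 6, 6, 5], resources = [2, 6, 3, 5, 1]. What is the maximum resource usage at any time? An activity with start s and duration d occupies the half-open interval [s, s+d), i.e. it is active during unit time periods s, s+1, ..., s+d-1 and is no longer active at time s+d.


Each activity i is active on [start_i, start_i + duration_i).
Compute total resource usage per time slot:
  t=0: active resources = [], total = 0
  t=1: active resources = [6], total = 6
  t=2: active resources = [6], total = 6
  t=3: active resources = [2, 5], total = 7
  t=4: active resources = [2, 5], total = 7
  t=5: active resources = [2, 5], total = 7
  t=6: active resources = [2, 5], total = 7
  t=7: active resources = [2, 5], total = 7
  t=8: active resources = [3, 5, 1], total = 9
  t=9: active resources = [3, 1], total = 4
  t=10: active resources = [3, 1], total = 4
  t=11: active resources = [3, 1], total = 4
  t=12: active resources = [3, 1], total = 4
  t=13: active resources = [3], total = 3
Peak resource demand = 9

9


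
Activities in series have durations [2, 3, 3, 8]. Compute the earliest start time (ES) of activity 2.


Activity 2 starts after activities 1 through 1 complete.
Predecessor durations: [2]
ES = 2 = 2

2


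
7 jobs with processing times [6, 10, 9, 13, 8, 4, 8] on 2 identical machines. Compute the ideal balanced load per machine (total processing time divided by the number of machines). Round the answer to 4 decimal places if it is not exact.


Total processing time = 6 + 10 + 9 + 13 + 8 + 4 + 8 = 58
Number of machines = 2
Ideal balanced load = 58 / 2 = 29.0

29.0


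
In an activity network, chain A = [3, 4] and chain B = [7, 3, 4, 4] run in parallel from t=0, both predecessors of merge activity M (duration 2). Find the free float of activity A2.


ES(A2) = sum of predecessors on chain A = 3
EF(A2) = ES + duration = 3 + 4 = 7
Successor of A2 is M. ES(M) = max(sum(A), sum(B)) = max(7, 18) = 18
Free float = ES(successor) - EF(current) = 18 - 7 = 11

11


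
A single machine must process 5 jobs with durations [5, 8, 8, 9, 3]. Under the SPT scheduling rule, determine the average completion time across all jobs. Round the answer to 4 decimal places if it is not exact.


Sort jobs by processing time (SPT order): [3, 5, 8, 8, 9]
Compute completion times sequentially:
  Job 1: processing = 3, completes at 3
  Job 2: processing = 5, completes at 8
  Job 3: processing = 8, completes at 16
  Job 4: processing = 8, completes at 24
  Job 5: processing = 9, completes at 33
Sum of completion times = 84
Average completion time = 84/5 = 16.8

16.8


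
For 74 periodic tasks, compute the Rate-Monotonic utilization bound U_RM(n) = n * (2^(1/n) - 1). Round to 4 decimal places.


Compute 2^(1/74) = 1.0094108601
Subtract 1: 1.0094108601 - 1 = 0.0094108601
Multiply by n: 74 * 0.0094108601 = 0.6964036474
Round to 4 dp: 0.6964

0.6964


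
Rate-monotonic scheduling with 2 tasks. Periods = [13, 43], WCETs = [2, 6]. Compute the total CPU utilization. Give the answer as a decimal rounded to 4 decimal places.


Compute individual utilizations (exact fractions):
  Task 1: C/T = 2/13 (approx. 0.1538)
  Task 2: C/T = 6/43 (approx. 0.1395)
Total utilization U = 2/13 + 6/43 = 164/559
Rounded to 4 decimal places: U = 0.2934
RM (Liu & Layland) bound for 2 tasks = 0.828427; compare with U = 164/559 (approx. 0.293381)
U <= bound, so schedulable by RM sufficient condition.

0.2934


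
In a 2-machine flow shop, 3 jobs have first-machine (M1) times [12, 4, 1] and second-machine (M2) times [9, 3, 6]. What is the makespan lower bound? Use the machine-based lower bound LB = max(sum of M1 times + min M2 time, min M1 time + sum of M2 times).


LB1 = sum(M1 times) + min(M2 times) = 17 + 3 = 20
LB2 = min(M1 times) + sum(M2 times) = 1 + 18 = 19
Lower bound = max(LB1, LB2) = max(20, 19) = 20

20


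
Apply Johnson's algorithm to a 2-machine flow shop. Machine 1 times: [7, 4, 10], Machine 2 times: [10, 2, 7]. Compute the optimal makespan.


Apply Johnson's rule:
  Group 1 (a <= b): [(1, 7, 10)]
  Group 2 (a > b): [(3, 10, 7), (2, 4, 2)]
Optimal job order: [1, 3, 2]
Schedule:
  Job 1: M1 done at 7, M2 done at 17
  Job 3: M1 done at 17, M2 done at 24
  Job 2: M1 done at 21, M2 done at 26
Makespan = 26

26


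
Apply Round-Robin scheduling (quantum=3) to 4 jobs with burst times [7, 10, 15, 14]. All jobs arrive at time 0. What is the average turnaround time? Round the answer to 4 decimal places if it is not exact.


Time quantum = 3
Execution trace:
  J1 runs 3 units, time = 3
  J2 runs 3 units, time = 6
  J3 runs 3 units, time = 9
  J4 runs 3 units, time = 12
  J1 runs 3 units, time = 15
  J2 runs 3 units, time = 18
  J3 runs 3 units, time = 21
  J4 runs 3 units, time = 24
  J1 runs 1 units, time = 25
  J2 runs 3 units, time = 28
  J3 runs 3 units, time = 31
  J4 runs 3 units, time = 34
  J2 runs 1 units, time = 35
  J3 runs 3 units, time = 38
  J4 runs 3 units, time = 41
  J3 runs 3 units, time = 44
  J4 runs 2 units, time = 46
Finish times: [25, 35, 44, 46]
Average turnaround = 150/4 = 37.5

37.5


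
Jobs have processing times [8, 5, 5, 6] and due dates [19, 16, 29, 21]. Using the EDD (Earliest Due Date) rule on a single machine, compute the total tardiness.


Sort by due date (EDD order): [(5, 16), (8, 19), (6, 21), (5, 29)]
Compute completion times and tardiness:
  Job 1: p=5, d=16, C=5, tardiness=max(0,5-16)=0
  Job 2: p=8, d=19, C=13, tardiness=max(0,13-19)=0
  Job 3: p=6, d=21, C=19, tardiness=max(0,19-21)=0
  Job 4: p=5, d=29, C=24, tardiness=max(0,24-29)=0
Total tardiness = 0

0


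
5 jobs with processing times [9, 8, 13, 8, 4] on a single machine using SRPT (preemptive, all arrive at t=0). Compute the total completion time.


Since all jobs arrive at t=0, SRPT equals SPT ordering.
SPT order: [4, 8, 8, 9, 13]
Completion times:
  Job 1: p=4, C=4
  Job 2: p=8, C=12
  Job 3: p=8, C=20
  Job 4: p=9, C=29
  Job 5: p=13, C=42
Total completion time = 4 + 12 + 20 + 29 + 42 = 107

107


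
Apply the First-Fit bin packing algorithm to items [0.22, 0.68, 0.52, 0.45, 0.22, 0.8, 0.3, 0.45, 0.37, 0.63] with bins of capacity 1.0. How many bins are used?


Place items sequentially using First-Fit:
  Item 0.22 -> new Bin 1
  Item 0.68 -> Bin 1 (now 0.9)
  Item 0.52 -> new Bin 2
  Item 0.45 -> Bin 2 (now 0.97)
  Item 0.22 -> new Bin 3
  Item 0.8 -> new Bin 4
  Item 0.3 -> Bin 3 (now 0.52)
  Item 0.45 -> Bin 3 (now 0.97)
  Item 0.37 -> new Bin 5
  Item 0.63 -> Bin 5 (now 1.0)
Total bins used = 5

5


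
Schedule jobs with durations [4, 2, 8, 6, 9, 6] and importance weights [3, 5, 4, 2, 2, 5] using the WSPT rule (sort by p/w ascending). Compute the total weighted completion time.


Compute p/w ratios and sort ascending (WSPT): [(2, 5), (6, 5), (4, 3), (8, 4), (6, 2), (9, 2)]
Compute weighted completion times:
  Job (p=2,w=5): C=2, w*C=5*2=10
  Job (p=6,w=5): C=8, w*C=5*8=40
  Job (p=4,w=3): C=12, w*C=3*12=36
  Job (p=8,w=4): C=20, w*C=4*20=80
  Job (p=6,w=2): C=26, w*C=2*26=52
  Job (p=9,w=2): C=35, w*C=2*35=70
Total weighted completion time = 288

288


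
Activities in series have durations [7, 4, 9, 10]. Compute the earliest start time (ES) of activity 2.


Activity 2 starts after activities 1 through 1 complete.
Predecessor durations: [7]
ES = 7 = 7

7


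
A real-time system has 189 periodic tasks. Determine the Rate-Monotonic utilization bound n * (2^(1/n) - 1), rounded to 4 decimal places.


Compute 2^(1/189) = 1.0036741787
Subtract 1: 1.0036741787 - 1 = 0.0036741787
Multiply by n: 189 * 0.0036741787 = 0.6944197743
Round to 4 dp: 0.6944

0.6944


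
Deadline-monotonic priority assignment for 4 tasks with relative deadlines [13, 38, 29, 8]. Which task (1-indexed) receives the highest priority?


Sort tasks by relative deadline (ascending):
  Task 4: deadline = 8
  Task 1: deadline = 13
  Task 3: deadline = 29
  Task 2: deadline = 38
Priority order (highest first): [4, 1, 3, 2]
Highest priority task = 4

4


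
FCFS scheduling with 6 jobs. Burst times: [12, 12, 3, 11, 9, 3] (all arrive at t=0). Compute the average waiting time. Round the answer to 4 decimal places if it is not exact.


FCFS order (as given): [12, 12, 3, 11, 9, 3]
Waiting times:
  Job 1: wait = 0
  Job 2: wait = 12
  Job 3: wait = 24
  Job 4: wait = 27
  Job 5: wait = 38
  Job 6: wait = 47
Sum of waiting times = 148
Average waiting time = 148/6 = 24.6667

24.6667


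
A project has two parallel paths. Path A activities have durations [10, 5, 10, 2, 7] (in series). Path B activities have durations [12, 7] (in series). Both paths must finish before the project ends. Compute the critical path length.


Path A total = 10 + 5 + 10 + 2 + 7 = 34
Path B total = 12 + 7 = 19
Critical path = longest path = max(34, 19) = 34

34


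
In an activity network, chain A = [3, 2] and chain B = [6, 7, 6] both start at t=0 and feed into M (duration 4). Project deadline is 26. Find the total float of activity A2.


Forward pass: ES(A2) = sum of predecessors on chain A = 3
EF = ES + duration = 3 + 2 = 5
Backward pass: LF(M) = deadline = 26; LS(M) = 26 - 4 = 22
LF(A2) = LS(M) - sum(successors on chain A) = 22 - 0 = 22
LS = LF - duration = 22 - 2 = 20
Total float = LS - ES = 20 - 3 = 17

17


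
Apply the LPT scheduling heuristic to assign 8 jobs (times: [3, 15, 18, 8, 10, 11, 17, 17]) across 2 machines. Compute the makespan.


Sort jobs in decreasing order (LPT): [18, 17, 17, 15, 11, 10, 8, 3]
Assign each job to the least loaded machine:
  Machine 1: jobs [18, 15, 11, 8], load = 52
  Machine 2: jobs [17, 17, 10, 3], load = 47
Makespan = max load = 52

52


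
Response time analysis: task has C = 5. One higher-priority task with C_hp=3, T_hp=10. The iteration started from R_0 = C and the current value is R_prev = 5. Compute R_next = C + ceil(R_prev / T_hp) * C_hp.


R_next = C + ceil(R_prev / T_hp) * C_hp
ceil(5 / 10) = ceil(0.5) = 1
Interference = 1 * 3 = 3
R_next = 5 + 3 = 8

8


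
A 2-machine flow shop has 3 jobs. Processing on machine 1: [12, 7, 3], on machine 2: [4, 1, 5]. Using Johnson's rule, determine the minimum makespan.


Apply Johnson's rule:
  Group 1 (a <= b): [(3, 3, 5)]
  Group 2 (a > b): [(1, 12, 4), (2, 7, 1)]
Optimal job order: [3, 1, 2]
Schedule:
  Job 3: M1 done at 3, M2 done at 8
  Job 1: M1 done at 15, M2 done at 19
  Job 2: M1 done at 22, M2 done at 23
Makespan = 23

23


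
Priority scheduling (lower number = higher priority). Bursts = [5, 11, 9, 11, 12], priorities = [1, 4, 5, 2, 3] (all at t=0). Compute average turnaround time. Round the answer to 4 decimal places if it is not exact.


Sort by priority (ascending = highest first):
Order: [(1, 5), (2, 11), (3, 12), (4, 11), (5, 9)]
Completion times:
  Priority 1, burst=5, C=5
  Priority 2, burst=11, C=16
  Priority 3, burst=12, C=28
  Priority 4, burst=11, C=39
  Priority 5, burst=9, C=48
Average turnaround = 136/5 = 27.2

27.2


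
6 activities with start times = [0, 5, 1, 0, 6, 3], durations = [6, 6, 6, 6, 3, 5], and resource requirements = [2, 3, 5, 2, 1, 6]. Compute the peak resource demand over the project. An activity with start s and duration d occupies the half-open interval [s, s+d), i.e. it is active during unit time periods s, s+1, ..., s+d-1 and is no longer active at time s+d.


Each activity i is active on [start_i, start_i + duration_i).
Compute total resource usage per time slot:
  t=0: active resources = [2, 2], total = 4
  t=1: active resources = [2, 5, 2], total = 9
  t=2: active resources = [2, 5, 2], total = 9
  t=3: active resources = [2, 5, 2, 6], total = 15
  t=4: active resources = [2, 5, 2, 6], total = 15
  t=5: active resources = [2, 3, 5, 2, 6], total = 18
  t=6: active resources = [3, 5, 1, 6], total = 15
  t=7: active resources = [3, 1, 6], total = 10
  t=8: active resources = [3, 1], total = 4
  t=9: active resources = [3], total = 3
  t=10: active resources = [3], total = 3
Peak resource demand = 18

18


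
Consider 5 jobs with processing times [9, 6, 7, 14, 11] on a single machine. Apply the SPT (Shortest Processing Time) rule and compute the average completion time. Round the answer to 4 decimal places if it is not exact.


Sort jobs by processing time (SPT order): [6, 7, 9, 11, 14]
Compute completion times sequentially:
  Job 1: processing = 6, completes at 6
  Job 2: processing = 7, completes at 13
  Job 3: processing = 9, completes at 22
  Job 4: processing = 11, completes at 33
  Job 5: processing = 14, completes at 47
Sum of completion times = 121
Average completion time = 121/5 = 24.2

24.2


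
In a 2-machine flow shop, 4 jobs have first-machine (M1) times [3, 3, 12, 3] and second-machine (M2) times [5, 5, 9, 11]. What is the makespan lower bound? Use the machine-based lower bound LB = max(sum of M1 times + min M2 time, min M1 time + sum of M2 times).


LB1 = sum(M1 times) + min(M2 times) = 21 + 5 = 26
LB2 = min(M1 times) + sum(M2 times) = 3 + 30 = 33
Lower bound = max(LB1, LB2) = max(26, 33) = 33

33


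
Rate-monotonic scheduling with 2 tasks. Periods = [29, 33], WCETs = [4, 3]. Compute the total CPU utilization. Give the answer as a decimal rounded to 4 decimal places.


Compute individual utilizations (exact fractions):
  Task 1: C/T = 4/29 (approx. 0.1379)
  Task 2: C/T = 3/33 = 1/11 (approx. 0.0909)
Total utilization U = 4/29 + 1/11 = 73/319
Rounded to 4 decimal places: U = 0.2288
RM (Liu & Layland) bound for 2 tasks = 0.828427; compare with U = 73/319 (approx. 0.228840)
U <= bound, so schedulable by RM sufficient condition.

0.2288


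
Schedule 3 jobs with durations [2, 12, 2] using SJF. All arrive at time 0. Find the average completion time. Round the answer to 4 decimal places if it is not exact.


SJF order (ascending): [2, 2, 12]
Completion times:
  Job 1: burst=2, C=2
  Job 2: burst=2, C=4
  Job 3: burst=12, C=16
Average completion = 22/3 = 7.3333

7.3333


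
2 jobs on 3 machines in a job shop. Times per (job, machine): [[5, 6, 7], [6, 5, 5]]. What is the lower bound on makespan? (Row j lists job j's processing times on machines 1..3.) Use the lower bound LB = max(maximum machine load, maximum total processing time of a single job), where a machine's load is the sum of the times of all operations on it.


Machine loads:
  Machine 1: 5 + 6 = 11
  Machine 2: 6 + 5 = 11
  Machine 3: 7 + 5 = 12
Max machine load = 12
Job totals:
  Job 1: 18
  Job 2: 16
Max job total = 18
Lower bound = max(12, 18) = 18

18


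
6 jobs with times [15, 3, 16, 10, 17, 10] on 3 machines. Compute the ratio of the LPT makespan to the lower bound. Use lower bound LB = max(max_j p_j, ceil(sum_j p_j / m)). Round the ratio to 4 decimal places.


LPT order: [17, 16, 15, 10, 10, 3]
Machine loads after assignment: [20, 26, 25]
LPT makespan = 26
Lower bound = max(max_job, ceil(total/3)) = max(17, 24) = 24
Ratio = 26 / 24 = 1.0833

1.0833


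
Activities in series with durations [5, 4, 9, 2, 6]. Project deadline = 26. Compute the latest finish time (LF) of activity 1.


LF(activity 1) = deadline - sum of successor durations
Successors: activities 2 through 5 with durations [4, 9, 2, 6]
Sum of successor durations = 21
LF = 26 - 21 = 5

5


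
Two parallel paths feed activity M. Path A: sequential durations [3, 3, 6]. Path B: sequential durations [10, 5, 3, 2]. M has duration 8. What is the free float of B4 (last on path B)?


ES(B4) = sum of predecessors on chain B = 18
EF(B4) = ES + duration = 18 + 2 = 20
Successor of B4 is M. ES(M) = max(sum(A), sum(B)) = max(12, 20) = 20
Free float = ES(successor) - EF(current) = 20 - 20 = 0

0


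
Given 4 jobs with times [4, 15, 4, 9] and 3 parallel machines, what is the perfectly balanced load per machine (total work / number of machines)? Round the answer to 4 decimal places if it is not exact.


Total processing time = 4 + 15 + 4 + 9 = 32
Number of machines = 3
Ideal balanced load = 32 / 3 = 10.6667

10.6667


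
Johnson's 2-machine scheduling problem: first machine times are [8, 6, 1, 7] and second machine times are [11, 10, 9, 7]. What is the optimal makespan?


Apply Johnson's rule:
  Group 1 (a <= b): [(3, 1, 9), (2, 6, 10), (4, 7, 7), (1, 8, 11)]
  Group 2 (a > b): []
Optimal job order: [3, 2, 4, 1]
Schedule:
  Job 3: M1 done at 1, M2 done at 10
  Job 2: M1 done at 7, M2 done at 20
  Job 4: M1 done at 14, M2 done at 27
  Job 1: M1 done at 22, M2 done at 38
Makespan = 38

38


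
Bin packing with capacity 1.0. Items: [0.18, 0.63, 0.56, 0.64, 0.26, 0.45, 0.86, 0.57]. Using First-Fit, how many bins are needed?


Place items sequentially using First-Fit:
  Item 0.18 -> new Bin 1
  Item 0.63 -> Bin 1 (now 0.81)
  Item 0.56 -> new Bin 2
  Item 0.64 -> new Bin 3
  Item 0.26 -> Bin 2 (now 0.82)
  Item 0.45 -> new Bin 4
  Item 0.86 -> new Bin 5
  Item 0.57 -> new Bin 6
Total bins used = 6

6


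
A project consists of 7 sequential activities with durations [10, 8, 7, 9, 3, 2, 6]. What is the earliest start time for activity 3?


Activity 3 starts after activities 1 through 2 complete.
Predecessor durations: [10, 8]
ES = 10 + 8 = 18

18


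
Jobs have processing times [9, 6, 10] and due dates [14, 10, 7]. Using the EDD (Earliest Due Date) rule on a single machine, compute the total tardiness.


Sort by due date (EDD order): [(10, 7), (6, 10), (9, 14)]
Compute completion times and tardiness:
  Job 1: p=10, d=7, C=10, tardiness=max(0,10-7)=3
  Job 2: p=6, d=10, C=16, tardiness=max(0,16-10)=6
  Job 3: p=9, d=14, C=25, tardiness=max(0,25-14)=11
Total tardiness = 20

20


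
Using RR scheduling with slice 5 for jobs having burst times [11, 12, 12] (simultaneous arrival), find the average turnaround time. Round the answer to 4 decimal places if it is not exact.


Time quantum = 5
Execution trace:
  J1 runs 5 units, time = 5
  J2 runs 5 units, time = 10
  J3 runs 5 units, time = 15
  J1 runs 5 units, time = 20
  J2 runs 5 units, time = 25
  J3 runs 5 units, time = 30
  J1 runs 1 units, time = 31
  J2 runs 2 units, time = 33
  J3 runs 2 units, time = 35
Finish times: [31, 33, 35]
Average turnaround = 99/3 = 33.0

33.0


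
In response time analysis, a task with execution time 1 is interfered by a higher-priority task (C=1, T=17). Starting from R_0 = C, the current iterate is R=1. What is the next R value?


R_next = C + ceil(R_prev / T_hp) * C_hp
ceil(1 / 17) = ceil(0.0588) = 1
Interference = 1 * 1 = 1
R_next = 1 + 1 = 2

2


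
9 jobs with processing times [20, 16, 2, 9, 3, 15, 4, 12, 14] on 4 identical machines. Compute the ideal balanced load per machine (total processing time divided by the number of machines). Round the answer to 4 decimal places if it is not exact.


Total processing time = 20 + 16 + 2 + 9 + 3 + 15 + 4 + 12 + 14 = 95
Number of machines = 4
Ideal balanced load = 95 / 4 = 23.75

23.75


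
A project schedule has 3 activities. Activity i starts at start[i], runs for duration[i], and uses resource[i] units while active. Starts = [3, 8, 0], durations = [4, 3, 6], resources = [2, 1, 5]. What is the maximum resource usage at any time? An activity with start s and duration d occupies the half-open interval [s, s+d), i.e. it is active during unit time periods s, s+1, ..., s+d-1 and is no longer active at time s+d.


Each activity i is active on [start_i, start_i + duration_i).
Compute total resource usage per time slot:
  t=0: active resources = [5], total = 5
  t=1: active resources = [5], total = 5
  t=2: active resources = [5], total = 5
  t=3: active resources = [2, 5], total = 7
  t=4: active resources = [2, 5], total = 7
  t=5: active resources = [2, 5], total = 7
  t=6: active resources = [2], total = 2
  t=7: active resources = [], total = 0
  t=8: active resources = [1], total = 1
  t=9: active resources = [1], total = 1
  t=10: active resources = [1], total = 1
Peak resource demand = 7

7


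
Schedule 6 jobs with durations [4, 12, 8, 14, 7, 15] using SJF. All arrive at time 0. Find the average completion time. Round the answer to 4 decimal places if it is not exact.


SJF order (ascending): [4, 7, 8, 12, 14, 15]
Completion times:
  Job 1: burst=4, C=4
  Job 2: burst=7, C=11
  Job 3: burst=8, C=19
  Job 4: burst=12, C=31
  Job 5: burst=14, C=45
  Job 6: burst=15, C=60
Average completion = 170/6 = 28.3333

28.3333


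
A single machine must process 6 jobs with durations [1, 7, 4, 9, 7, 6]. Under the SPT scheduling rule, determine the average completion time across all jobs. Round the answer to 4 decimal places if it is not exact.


Sort jobs by processing time (SPT order): [1, 4, 6, 7, 7, 9]
Compute completion times sequentially:
  Job 1: processing = 1, completes at 1
  Job 2: processing = 4, completes at 5
  Job 3: processing = 6, completes at 11
  Job 4: processing = 7, completes at 18
  Job 5: processing = 7, completes at 25
  Job 6: processing = 9, completes at 34
Sum of completion times = 94
Average completion time = 94/6 = 15.6667

15.6667


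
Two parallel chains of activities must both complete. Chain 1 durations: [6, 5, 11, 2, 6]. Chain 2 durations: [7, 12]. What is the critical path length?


Path A total = 6 + 5 + 11 + 2 + 6 = 30
Path B total = 7 + 12 = 19
Critical path = longest path = max(30, 19) = 30

30


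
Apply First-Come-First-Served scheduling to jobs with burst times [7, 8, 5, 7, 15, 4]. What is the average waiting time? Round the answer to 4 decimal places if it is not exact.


FCFS order (as given): [7, 8, 5, 7, 15, 4]
Waiting times:
  Job 1: wait = 0
  Job 2: wait = 7
  Job 3: wait = 15
  Job 4: wait = 20
  Job 5: wait = 27
  Job 6: wait = 42
Sum of waiting times = 111
Average waiting time = 111/6 = 18.5

18.5


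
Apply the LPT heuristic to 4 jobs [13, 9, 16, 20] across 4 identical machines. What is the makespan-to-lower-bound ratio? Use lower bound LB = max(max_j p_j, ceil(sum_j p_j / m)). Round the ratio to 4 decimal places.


LPT order: [20, 16, 13, 9]
Machine loads after assignment: [20, 16, 13, 9]
LPT makespan = 20
Lower bound = max(max_job, ceil(total/4)) = max(20, 15) = 20
Ratio = 20 / 20 = 1.0

1.0


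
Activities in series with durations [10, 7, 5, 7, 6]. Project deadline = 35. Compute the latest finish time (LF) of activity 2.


LF(activity 2) = deadline - sum of successor durations
Successors: activities 3 through 5 with durations [5, 7, 6]
Sum of successor durations = 18
LF = 35 - 18 = 17

17


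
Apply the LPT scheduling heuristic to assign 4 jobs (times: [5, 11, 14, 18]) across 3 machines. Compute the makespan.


Sort jobs in decreasing order (LPT): [18, 14, 11, 5]
Assign each job to the least loaded machine:
  Machine 1: jobs [18], load = 18
  Machine 2: jobs [14], load = 14
  Machine 3: jobs [11, 5], load = 16
Makespan = max load = 18

18


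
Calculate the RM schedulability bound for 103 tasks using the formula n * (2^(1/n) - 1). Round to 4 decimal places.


Compute 2^(1/103) = 1.0067522788
Subtract 1: 1.0067522788 - 1 = 0.0067522788
Multiply by n: 103 * 0.0067522788 = 0.6954847164
Round to 4 dp: 0.6955

0.6955


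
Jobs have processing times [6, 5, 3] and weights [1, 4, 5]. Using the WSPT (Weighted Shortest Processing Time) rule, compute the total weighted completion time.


Compute p/w ratios and sort ascending (WSPT): [(3, 5), (5, 4), (6, 1)]
Compute weighted completion times:
  Job (p=3,w=5): C=3, w*C=5*3=15
  Job (p=5,w=4): C=8, w*C=4*8=32
  Job (p=6,w=1): C=14, w*C=1*14=14
Total weighted completion time = 61

61


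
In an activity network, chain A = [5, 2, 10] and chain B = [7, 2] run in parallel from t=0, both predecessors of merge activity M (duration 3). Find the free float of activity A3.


ES(A3) = sum of predecessors on chain A = 7
EF(A3) = ES + duration = 7 + 10 = 17
Successor of A3 is M. ES(M) = max(sum(A), sum(B)) = max(17, 9) = 17
Free float = ES(successor) - EF(current) = 17 - 17 = 0

0


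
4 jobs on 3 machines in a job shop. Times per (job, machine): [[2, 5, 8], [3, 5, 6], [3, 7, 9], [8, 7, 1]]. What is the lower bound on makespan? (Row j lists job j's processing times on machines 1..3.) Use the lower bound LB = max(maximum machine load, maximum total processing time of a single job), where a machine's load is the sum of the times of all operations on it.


Machine loads:
  Machine 1: 2 + 3 + 3 + 8 = 16
  Machine 2: 5 + 5 + 7 + 7 = 24
  Machine 3: 8 + 6 + 9 + 1 = 24
Max machine load = 24
Job totals:
  Job 1: 15
  Job 2: 14
  Job 3: 19
  Job 4: 16
Max job total = 19
Lower bound = max(24, 19) = 24

24
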